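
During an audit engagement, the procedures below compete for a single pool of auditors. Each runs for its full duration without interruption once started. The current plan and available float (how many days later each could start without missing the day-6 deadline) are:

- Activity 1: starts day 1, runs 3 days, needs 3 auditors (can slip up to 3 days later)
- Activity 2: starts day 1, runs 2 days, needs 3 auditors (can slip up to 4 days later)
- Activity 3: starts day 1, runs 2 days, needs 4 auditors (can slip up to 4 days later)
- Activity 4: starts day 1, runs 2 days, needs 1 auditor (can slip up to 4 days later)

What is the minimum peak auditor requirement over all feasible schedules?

Early-start (Activity 1@1, Activity 2@1, Activity 3@1, Activity 4@1) gives peak 11: d1:11  d2:11  d3:3  d4:0  d5:0  d6:0.
Shift Activity 3→4, Activity 4→3.
Schedule Activity 1@1, Activity 2@1, Activity 3@4, Activity 4@3: d1:6  d2:6  d3:4  d4:5  d5:4  d6:0 — peak 6.

6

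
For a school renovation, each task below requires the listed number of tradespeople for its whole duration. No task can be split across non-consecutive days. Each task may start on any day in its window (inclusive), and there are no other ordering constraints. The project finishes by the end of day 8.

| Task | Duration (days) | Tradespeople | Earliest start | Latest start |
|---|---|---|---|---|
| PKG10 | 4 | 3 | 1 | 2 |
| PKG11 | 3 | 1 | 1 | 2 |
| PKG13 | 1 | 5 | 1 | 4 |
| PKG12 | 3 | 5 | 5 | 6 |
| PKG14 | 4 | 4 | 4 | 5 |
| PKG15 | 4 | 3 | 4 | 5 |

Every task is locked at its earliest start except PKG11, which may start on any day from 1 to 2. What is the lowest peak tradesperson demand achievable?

PKG11@1: d1:9  d2:4  d3:4  d4:10  d5:12  d6:12  d7:12  d8:0 → peak 12
PKG11@2: d1:8  d2:4  d3:4  d4:11  d5:12  d6:12  d7:12  d8:0 → peak 12
Best is PKG11@1, peak 12.

12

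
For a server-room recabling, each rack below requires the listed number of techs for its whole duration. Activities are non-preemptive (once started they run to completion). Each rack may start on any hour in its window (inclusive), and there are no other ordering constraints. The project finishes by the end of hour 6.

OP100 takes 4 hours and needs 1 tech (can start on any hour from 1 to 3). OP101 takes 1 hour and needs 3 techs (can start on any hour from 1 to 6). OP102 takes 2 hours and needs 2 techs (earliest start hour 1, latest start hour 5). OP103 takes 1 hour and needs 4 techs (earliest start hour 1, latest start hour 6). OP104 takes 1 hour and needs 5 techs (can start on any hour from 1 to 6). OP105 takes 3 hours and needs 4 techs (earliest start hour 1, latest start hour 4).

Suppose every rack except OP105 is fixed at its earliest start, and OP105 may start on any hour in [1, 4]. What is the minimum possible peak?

15

OP105@1: h1:19  h2:7  h3:5  h4:1  h5:0  h6:0 → peak 19
OP105@2: h1:15  h2:7  h3:5  h4:5  h5:0  h6:0 → peak 15
OP105@3: h1:15  h2:3  h3:5  h4:5  h5:4  h6:0 → peak 15
OP105@4: h1:15  h2:3  h3:1  h4:5  h5:4  h6:4 → peak 15
Best is OP105@2, peak 15.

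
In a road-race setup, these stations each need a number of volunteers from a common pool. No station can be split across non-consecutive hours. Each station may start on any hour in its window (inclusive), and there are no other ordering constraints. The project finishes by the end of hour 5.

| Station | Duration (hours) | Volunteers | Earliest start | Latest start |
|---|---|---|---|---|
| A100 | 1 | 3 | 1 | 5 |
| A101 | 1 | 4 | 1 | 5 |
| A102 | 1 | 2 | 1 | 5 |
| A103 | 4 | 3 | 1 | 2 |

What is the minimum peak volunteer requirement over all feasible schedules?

6

Early-start (A100@1, A101@1, A102@1, A103@1) gives peak 12: h1:12  h2:3  h3:3  h4:3  h5:0.
Shift A101→5, A102→2.
Schedule A100@1, A101@5, A102@2, A103@1: h1:6  h2:5  h3:3  h4:3  h5:4 — peak 6.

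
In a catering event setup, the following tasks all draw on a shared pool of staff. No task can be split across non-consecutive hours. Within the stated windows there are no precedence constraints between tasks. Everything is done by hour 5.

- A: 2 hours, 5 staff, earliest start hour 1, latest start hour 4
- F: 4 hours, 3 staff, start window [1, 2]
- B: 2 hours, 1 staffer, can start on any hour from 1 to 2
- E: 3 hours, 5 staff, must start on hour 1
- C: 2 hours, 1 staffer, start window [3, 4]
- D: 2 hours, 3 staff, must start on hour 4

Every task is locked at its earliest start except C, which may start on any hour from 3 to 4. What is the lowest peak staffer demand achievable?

14

C@3: h1:14  h2:14  h3:9  h4:7  h5:3 → peak 14
C@4: h1:14  h2:14  h3:8  h4:7  h5:4 → peak 14
Best is C@3, peak 14.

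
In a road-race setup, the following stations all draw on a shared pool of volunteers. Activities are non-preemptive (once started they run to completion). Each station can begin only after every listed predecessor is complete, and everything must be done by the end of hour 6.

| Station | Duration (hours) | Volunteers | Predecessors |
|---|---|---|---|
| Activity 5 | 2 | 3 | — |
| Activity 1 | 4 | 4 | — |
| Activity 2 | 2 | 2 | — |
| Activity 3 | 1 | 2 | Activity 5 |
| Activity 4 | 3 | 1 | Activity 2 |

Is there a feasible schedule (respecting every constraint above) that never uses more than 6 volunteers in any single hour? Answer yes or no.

Schedule Activity 5@1, Activity 1@3, Activity 2@1, Activity 3@3, Activity 4@4: h1:5  h2:5  h3:6  h4:5  h5:5  h6:5 — peak 6 ≤ 6.

yes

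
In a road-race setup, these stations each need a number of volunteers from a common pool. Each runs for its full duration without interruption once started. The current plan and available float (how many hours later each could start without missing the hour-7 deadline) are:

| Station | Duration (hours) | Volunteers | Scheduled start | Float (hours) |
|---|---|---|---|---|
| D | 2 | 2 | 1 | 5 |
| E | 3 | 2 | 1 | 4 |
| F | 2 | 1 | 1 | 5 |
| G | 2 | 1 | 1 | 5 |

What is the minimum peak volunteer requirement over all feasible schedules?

Early-start (D@1, E@1, F@1, G@1) gives peak 6: h1:6  h2:6  h3:2  h4:0  h5:0  h6:0  h7:0.
Shift E→3, F→6, G→6.
Schedule D@1, E@3, F@6, G@6: h1:2  h2:2  h3:2  h4:2  h5:2  h6:2  h7:2 — peak 2.
Total volunteer-hours = 14 over 7 hours ⇒ peak ≥ ⌈14/7⌉ = 2, so 2 is optimal.

2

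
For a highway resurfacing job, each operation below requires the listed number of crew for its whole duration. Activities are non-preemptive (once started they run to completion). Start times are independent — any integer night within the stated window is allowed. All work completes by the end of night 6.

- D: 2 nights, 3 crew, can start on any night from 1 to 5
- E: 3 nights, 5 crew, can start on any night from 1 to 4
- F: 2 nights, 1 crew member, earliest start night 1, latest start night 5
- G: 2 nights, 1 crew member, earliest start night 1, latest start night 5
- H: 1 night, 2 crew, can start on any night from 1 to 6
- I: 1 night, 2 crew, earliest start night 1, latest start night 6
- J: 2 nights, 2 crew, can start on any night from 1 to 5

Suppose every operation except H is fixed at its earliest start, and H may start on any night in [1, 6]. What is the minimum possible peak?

14

H@1: n1:16  n2:12  n3:5  n4:0  n5:0  n6:0 → peak 16
H@2: n1:14  n2:14  n3:5  n4:0  n5:0  n6:0 → peak 14
H@3: n1:14  n2:12  n3:7  n4:0  n5:0  n6:0 → peak 14
H@4: n1:14  n2:12  n3:5  n4:2  n5:0  n6:0 → peak 14
H@5: n1:14  n2:12  n3:5  n4:0  n5:2  n6:0 → peak 14
H@6: n1:14  n2:12  n3:5  n4:0  n5:0  n6:2 → peak 14
Best is H@2, peak 14.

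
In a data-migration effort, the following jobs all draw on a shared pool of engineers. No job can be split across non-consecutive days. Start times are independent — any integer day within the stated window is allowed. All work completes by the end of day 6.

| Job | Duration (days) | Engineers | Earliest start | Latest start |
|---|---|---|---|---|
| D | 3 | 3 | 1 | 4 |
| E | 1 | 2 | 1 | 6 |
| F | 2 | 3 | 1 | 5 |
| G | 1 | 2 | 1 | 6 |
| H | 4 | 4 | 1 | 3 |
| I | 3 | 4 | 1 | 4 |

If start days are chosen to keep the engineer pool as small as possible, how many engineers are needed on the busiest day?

Early-start (D@1, E@1, F@1, G@1, H@1, I@1) gives peak 18: d1:18  d2:14  d3:11  d4:4  d5:0  d6:0.
Shift G→2, H→3, I→4.
Schedule D@1, E@1, F@1, G@2, H@3, I@4: d1:8  d2:8  d3:7  d4:8  d5:8  d6:8 — peak 8.
Total engineer-days = 47 over 6 days ⇒ peak ≥ ⌈47/6⌉ = 8, so 8 is optimal.

8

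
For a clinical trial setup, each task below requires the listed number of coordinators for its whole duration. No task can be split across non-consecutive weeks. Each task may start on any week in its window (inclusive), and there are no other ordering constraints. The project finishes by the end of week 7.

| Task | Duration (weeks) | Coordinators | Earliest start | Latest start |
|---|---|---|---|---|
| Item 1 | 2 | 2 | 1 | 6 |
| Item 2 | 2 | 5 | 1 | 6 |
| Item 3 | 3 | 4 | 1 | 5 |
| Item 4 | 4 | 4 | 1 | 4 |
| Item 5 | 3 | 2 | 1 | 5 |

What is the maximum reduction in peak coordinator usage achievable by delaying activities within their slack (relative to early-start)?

9

Early-start peak: w1:17  w2:17  w3:10  w4:4  w5:0  w6:0  w7:0 ⇒ 17.
Leveled (Item 1@1, Item 2@6, Item 3@3, Item 4@1, Item 5@5): w1:6  w2:6  w3:8  w4:8  w5:6  w6:7  w7:7 ⇒ 8.
Reduction 17 − 8 = 9.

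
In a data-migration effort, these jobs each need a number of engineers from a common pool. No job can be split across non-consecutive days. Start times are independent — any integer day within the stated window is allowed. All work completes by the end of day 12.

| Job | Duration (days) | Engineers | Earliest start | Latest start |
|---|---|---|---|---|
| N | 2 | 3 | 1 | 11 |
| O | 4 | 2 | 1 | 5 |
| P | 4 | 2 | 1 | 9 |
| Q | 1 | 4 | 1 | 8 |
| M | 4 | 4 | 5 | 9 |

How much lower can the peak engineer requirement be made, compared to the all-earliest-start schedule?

7

Early-start peak: d1:11  d2:7  d3:4  d4:4  d5:4  d6:4  d7:4  d8:4  d9:0  d10:0  d11:0  d12:0 ⇒ 11.
Leveled (N@1, O@3, P@3, Q@7, M@8): d1:3  d2:3  d3:4  d4:4  d5:4  d6:4  d7:4  d8:4  d9:4  d10:4  d11:4  d12:0 ⇒ 4.
Reduction 11 − 4 = 7.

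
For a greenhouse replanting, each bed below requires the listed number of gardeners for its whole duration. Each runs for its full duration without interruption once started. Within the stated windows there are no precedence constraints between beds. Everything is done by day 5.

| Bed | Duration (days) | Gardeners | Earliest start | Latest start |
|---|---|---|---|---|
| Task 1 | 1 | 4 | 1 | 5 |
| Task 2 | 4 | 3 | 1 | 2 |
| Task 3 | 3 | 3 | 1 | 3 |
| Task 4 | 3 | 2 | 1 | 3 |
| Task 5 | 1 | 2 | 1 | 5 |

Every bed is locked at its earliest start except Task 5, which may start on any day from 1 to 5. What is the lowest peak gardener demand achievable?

Task 5@1: d1:14  d2:8  d3:8  d4:3  d5:0 → peak 14
Task 5@2: d1:12  d2:10  d3:8  d4:3  d5:0 → peak 12
Task 5@3: d1:12  d2:8  d3:10  d4:3  d5:0 → peak 12
Task 5@4: d1:12  d2:8  d3:8  d4:5  d5:0 → peak 12
Task 5@5: d1:12  d2:8  d3:8  d4:3  d5:2 → peak 12
Best is Task 5@2, peak 12.

12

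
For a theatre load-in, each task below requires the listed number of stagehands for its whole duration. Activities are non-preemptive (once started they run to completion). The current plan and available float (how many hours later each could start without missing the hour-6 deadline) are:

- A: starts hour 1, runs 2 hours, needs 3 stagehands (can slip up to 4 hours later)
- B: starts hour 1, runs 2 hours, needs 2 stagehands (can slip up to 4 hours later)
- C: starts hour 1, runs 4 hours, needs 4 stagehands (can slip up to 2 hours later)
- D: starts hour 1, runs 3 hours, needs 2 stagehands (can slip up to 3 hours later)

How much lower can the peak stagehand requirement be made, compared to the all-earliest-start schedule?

5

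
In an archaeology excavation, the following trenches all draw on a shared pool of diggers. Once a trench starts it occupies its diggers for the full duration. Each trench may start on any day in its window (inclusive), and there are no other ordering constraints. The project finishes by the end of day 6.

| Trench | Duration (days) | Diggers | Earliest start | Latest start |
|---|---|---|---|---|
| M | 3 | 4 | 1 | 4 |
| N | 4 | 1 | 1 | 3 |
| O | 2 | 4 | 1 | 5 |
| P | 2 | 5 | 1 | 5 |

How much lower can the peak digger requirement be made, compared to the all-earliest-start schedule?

6

Early-start peak: d1:14  d2:14  d3:5  d4:1  d5:0  d6:0 ⇒ 14.
Leveled (M@1, N@3, O@1, P@4): d1:8  d2:8  d3:5  d4:6  d5:6  d6:1 ⇒ 8.
Reduction 14 − 8 = 6.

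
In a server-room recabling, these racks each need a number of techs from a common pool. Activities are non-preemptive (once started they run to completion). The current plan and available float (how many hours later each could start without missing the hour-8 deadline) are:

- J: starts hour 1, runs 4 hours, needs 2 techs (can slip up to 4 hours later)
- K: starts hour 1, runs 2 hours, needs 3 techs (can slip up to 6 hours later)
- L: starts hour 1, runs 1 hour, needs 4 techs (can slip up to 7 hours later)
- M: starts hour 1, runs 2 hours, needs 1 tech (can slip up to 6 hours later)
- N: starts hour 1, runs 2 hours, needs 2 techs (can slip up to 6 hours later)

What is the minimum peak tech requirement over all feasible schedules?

4

Early-start (J@1, K@1, L@1, M@1, N@1) gives peak 12: h1:12  h2:8  h3:2  h4:2  h5:0  h6:0  h7:0  h8:0.
Shift K→5, L→7, N→3.
Schedule J@1, K@5, L@7, M@1, N@3: h1:3  h2:3  h3:4  h4:4  h5:3  h6:3  h7:4  h8:0 — peak 4.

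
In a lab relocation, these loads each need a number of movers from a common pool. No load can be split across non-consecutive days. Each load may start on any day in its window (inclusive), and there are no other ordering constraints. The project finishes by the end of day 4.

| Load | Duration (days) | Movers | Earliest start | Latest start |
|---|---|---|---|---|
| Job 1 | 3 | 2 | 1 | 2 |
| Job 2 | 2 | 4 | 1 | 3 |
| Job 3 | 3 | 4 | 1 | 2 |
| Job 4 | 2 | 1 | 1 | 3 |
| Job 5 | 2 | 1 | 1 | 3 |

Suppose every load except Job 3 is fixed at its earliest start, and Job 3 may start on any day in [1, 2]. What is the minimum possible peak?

12

Job 3@1: d1:12  d2:12  d3:6  d4:0 → peak 12
Job 3@2: d1:8  d2:12  d3:6  d4:4 → peak 12
Best is Job 3@1, peak 12.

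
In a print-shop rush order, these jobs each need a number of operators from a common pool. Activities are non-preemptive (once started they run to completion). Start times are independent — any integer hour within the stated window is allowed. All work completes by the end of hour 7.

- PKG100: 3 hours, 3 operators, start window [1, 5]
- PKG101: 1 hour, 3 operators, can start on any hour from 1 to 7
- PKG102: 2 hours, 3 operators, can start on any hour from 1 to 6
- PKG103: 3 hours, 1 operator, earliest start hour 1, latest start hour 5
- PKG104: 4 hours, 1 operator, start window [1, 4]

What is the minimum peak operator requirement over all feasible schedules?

4

Early-start (PKG100@1, PKG101@1, PKG102@1, PKG103@1, PKG104@1) gives peak 11: h1:11  h2:8  h3:5  h4:1  h5:0  h6:0  h7:0.
Shift PKG101→4, PKG102→5, PKG104→4.
Schedule PKG100@1, PKG101@4, PKG102@5, PKG103@1, PKG104@4: h1:4  h2:4  h3:4  h4:4  h5:4  h6:4  h7:1 — peak 4.
Total operator-hours = 25 over 7 hours ⇒ peak ≥ ⌈25/7⌉ = 4, so 4 is optimal.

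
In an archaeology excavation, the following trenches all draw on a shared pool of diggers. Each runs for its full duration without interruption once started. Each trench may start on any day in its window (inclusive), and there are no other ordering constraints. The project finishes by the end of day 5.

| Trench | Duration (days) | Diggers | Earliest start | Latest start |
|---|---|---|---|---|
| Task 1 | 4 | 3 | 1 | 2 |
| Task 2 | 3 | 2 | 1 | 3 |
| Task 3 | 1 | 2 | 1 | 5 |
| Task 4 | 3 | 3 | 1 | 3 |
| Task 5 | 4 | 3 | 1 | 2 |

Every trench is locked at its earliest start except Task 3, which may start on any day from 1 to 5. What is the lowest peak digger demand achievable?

11

Task 3@1: d1:13  d2:11  d3:11  d4:6  d5:0 → peak 13
Task 3@2: d1:11  d2:13  d3:11  d4:6  d5:0 → peak 13
Task 3@3: d1:11  d2:11  d3:13  d4:6  d5:0 → peak 13
Task 3@4: d1:11  d2:11  d3:11  d4:8  d5:0 → peak 11
Task 3@5: d1:11  d2:11  d3:11  d4:6  d5:2 → peak 11
Best is Task 3@4, peak 11.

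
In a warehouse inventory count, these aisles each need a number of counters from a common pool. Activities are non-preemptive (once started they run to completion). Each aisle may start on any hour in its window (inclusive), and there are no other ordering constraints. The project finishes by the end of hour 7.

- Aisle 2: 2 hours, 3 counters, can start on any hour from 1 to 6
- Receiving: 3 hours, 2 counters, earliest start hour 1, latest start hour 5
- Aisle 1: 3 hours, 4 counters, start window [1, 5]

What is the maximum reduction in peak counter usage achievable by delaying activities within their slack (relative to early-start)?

4

Early-start peak: h1:9  h2:9  h3:6  h4:0  h5:0  h6:0  h7:0 ⇒ 9.
Leveled (Aisle 2@1, Receiving@1, Aisle 1@4): h1:5  h2:5  h3:2  h4:4  h5:4  h6:4  h7:0 ⇒ 5.
Reduction 9 − 5 = 4.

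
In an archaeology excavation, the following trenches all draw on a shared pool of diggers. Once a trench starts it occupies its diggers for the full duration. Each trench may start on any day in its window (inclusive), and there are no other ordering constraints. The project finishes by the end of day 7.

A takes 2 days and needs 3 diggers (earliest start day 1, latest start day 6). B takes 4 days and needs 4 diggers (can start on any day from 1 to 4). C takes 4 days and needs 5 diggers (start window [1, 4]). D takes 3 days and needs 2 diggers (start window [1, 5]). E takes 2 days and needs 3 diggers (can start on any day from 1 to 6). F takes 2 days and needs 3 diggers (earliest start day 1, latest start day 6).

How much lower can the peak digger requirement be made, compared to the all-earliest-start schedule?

Early-start peak: d1:20  d2:20  d3:11  d4:9  d5:0  d6:0  d7:0 ⇒ 20.
Leveled (A@1, B@1, C@3, D@5, E@1, F@5): d1:10  d2:10  d3:9  d4:9  d5:10  d6:10  d7:2 ⇒ 10.
Reduction 20 − 10 = 10.

10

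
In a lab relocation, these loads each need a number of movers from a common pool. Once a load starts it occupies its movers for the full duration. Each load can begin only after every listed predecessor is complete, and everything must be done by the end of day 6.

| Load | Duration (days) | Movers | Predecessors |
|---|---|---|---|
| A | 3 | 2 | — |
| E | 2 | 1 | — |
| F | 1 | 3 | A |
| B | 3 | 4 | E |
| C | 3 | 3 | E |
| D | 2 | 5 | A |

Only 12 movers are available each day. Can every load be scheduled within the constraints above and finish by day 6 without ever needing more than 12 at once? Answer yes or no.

yes

Schedule A@1, E@1, F@4, B@3, C@3, D@5: d1:3  d2:3  d3:9  d4:10  d5:12  d6:5 — peak 12 ≤ 12.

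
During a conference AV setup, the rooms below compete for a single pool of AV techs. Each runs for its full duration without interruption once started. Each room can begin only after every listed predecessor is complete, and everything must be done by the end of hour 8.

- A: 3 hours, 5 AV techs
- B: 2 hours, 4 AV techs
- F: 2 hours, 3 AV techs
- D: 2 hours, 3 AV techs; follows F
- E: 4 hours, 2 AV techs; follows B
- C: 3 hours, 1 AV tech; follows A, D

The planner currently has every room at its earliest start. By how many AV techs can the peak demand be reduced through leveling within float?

4

Early-start peak: h1:12  h2:12  h3:10  h4:5  h5:3  h6:3  h7:1  h8:0 ⇒ 12.
Leveled (A@3, B@1, F@1, D@3, E@5, C@6): h1:7  h2:7  h3:8  h4:8  h5:7  h6:3  h7:3  h8:3 ⇒ 8.
Reduction 12 − 8 = 4.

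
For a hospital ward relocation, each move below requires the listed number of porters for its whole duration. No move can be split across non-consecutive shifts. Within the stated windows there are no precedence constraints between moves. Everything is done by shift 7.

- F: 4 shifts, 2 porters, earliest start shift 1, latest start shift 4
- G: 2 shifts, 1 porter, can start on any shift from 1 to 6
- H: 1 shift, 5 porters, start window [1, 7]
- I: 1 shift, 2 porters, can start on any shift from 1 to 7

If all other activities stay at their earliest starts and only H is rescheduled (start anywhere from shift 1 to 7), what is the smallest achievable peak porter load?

H@1: s1:10  s2:3  s3:2  s4:2  s5:0  s6:0  s7:0 → peak 10
H@2: s1:5  s2:8  s3:2  s4:2  s5:0  s6:0  s7:0 → peak 8
H@3: s1:5  s2:3  s3:7  s4:2  s5:0  s6:0  s7:0 → peak 7
H@4: s1:5  s2:3  s3:2  s4:7  s5:0  s6:0  s7:0 → peak 7
H@5: s1:5  s2:3  s3:2  s4:2  s5:5  s6:0  s7:0 → peak 5
H@6: s1:5  s2:3  s3:2  s4:2  s5:0  s6:5  s7:0 → peak 5
H@7: s1:5  s2:3  s3:2  s4:2  s5:0  s6:0  s7:5 → peak 5
Best is H@5, peak 5.

5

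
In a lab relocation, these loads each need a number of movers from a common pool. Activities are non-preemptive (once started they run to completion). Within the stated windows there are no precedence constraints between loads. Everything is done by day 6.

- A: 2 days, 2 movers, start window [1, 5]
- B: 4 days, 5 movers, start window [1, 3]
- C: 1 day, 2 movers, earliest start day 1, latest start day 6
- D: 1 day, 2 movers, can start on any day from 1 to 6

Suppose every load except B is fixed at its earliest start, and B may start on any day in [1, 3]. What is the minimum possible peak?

6

B@1: d1:11  d2:7  d3:5  d4:5  d5:0  d6:0 → peak 11
B@2: d1:6  d2:7  d3:5  d4:5  d5:5  d6:0 → peak 7
B@3: d1:6  d2:2  d3:5  d4:5  d5:5  d6:5 → peak 6
Best is B@3, peak 6.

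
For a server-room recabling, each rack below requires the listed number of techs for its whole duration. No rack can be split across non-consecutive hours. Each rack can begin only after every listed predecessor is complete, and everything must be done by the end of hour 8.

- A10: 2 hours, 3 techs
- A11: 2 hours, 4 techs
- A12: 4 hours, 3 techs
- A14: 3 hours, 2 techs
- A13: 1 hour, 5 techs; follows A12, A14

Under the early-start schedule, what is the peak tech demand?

12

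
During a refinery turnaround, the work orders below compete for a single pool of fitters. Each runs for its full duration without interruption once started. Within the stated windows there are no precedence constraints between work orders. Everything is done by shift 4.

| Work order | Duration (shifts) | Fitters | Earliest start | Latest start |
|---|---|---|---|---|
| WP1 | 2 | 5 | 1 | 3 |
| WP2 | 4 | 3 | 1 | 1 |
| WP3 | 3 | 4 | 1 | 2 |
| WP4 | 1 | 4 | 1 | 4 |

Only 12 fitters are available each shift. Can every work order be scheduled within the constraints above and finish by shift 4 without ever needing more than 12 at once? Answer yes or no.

yes

Schedule WP1@1, WP2@1, WP3@1, WP4@3: s1:12  s2:12  s3:11  s4:3 — peak 12 ≤ 12.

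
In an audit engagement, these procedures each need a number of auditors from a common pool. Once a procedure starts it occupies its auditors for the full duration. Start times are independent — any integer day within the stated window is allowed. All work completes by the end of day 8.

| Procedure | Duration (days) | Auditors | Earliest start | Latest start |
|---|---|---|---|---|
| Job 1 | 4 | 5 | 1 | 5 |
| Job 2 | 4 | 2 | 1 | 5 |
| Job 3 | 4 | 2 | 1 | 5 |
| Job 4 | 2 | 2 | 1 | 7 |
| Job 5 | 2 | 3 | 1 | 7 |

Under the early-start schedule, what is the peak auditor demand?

Early-start schedule: Job 1@1, Job 2@1, Job 3@1, Job 4@1, Job 5@1.
Load per day: day 1: 14, day 2: 14, day 3: 9, day 4: 9, day 5: 0, day 6: 0, day 7: 0, day 8: 0.
Peak is 14.

14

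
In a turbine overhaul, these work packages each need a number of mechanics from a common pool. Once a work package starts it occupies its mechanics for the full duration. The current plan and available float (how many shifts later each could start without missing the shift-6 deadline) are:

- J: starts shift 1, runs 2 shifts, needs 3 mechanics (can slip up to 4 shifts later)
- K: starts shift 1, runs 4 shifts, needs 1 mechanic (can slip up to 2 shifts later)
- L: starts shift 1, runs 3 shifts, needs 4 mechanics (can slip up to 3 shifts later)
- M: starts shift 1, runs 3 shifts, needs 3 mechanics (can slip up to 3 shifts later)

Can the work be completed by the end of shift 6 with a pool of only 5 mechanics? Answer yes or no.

Total mechanic-shifts = 31; over 6 shifts the average is 31/6 > 5, so some shift must exceed 5.

no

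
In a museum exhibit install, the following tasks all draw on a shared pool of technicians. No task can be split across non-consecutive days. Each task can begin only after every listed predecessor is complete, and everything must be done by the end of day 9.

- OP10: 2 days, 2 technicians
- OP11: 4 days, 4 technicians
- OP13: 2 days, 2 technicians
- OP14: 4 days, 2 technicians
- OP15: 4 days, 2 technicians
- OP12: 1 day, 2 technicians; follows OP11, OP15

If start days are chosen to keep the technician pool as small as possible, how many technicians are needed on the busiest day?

6

Early-start (OP10@1, OP11@1, OP13@1, OP14@1, OP15@1, OP12@5) gives peak 12: d1:12  d2:12  d3:8  d4:8  d5:2  d6:0  d7:0  d8:0  d9:0.
Shift OP13→3, OP14→5, OP15→5, OP12→9.
Schedule OP10@1, OP11@1, OP13@3, OP14@5, OP15@5, OP12@9: d1:6  d2:6  d3:6  d4:6  d5:4  d6:4  d7:4  d8:4  d9:2 — peak 6.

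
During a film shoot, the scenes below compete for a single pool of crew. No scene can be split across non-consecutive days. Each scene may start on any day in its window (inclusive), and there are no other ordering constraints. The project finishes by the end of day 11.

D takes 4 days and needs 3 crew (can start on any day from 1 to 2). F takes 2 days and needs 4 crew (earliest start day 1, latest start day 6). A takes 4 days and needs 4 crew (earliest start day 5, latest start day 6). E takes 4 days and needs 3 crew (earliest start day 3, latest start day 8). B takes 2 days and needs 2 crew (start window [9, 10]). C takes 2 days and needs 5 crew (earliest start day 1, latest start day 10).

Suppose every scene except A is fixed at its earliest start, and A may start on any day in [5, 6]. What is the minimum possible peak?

A@5: d1:12  d2:12  d3:6  d4:6  d5:7  d6:7  d7:4  d8:4  d9:2  d10:2  d11:0 → peak 12
A@6: d1:12  d2:12  d3:6  d4:6  d5:3  d6:7  d7:4  d8:4  d9:6  d10:2  d11:0 → peak 12
Best is A@5, peak 12.

12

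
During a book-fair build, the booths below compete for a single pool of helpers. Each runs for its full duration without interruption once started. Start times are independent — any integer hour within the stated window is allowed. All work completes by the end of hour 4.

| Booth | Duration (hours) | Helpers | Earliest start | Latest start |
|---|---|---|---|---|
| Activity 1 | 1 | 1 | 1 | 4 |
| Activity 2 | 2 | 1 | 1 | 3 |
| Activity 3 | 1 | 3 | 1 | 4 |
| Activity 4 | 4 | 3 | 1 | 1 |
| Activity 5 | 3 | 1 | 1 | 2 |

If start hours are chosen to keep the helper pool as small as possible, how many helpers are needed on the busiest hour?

Early-start (Activity 1@1, Activity 2@1, Activity 3@1, Activity 4@1, Activity 5@1) gives peak 9: h1:9  h2:5  h3:4  h4:3.
Shift Activity 3→4.
Schedule Activity 1@1, Activity 2@1, Activity 3@4, Activity 4@1, Activity 5@1: h1:6  h2:5  h3:4  h4:6 — peak 6.
Total helper-hours = 21 over 4 hours ⇒ peak ≥ ⌈21/4⌉ = 6, so 6 is optimal.

6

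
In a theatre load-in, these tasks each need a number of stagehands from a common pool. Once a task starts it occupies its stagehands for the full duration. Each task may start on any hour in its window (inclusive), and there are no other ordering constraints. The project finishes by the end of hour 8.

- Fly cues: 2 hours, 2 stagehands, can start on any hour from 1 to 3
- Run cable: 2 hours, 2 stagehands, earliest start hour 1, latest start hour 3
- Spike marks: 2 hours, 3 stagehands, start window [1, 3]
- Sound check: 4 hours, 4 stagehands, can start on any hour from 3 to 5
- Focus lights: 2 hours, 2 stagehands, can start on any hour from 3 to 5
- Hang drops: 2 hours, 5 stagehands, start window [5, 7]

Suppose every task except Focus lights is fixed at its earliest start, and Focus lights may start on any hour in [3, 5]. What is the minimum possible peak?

Focus lights@3: h1:7  h2:7  h3:6  h4:6  h5:9  h6:9  h7:0  h8:0 → peak 9
Focus lights@4: h1:7  h2:7  h3:4  h4:6  h5:11  h6:9  h7:0  h8:0 → peak 11
Focus lights@5: h1:7  h2:7  h3:4  h4:4  h5:11  h6:11  h7:0  h8:0 → peak 11
Best is Focus lights@3, peak 9.

9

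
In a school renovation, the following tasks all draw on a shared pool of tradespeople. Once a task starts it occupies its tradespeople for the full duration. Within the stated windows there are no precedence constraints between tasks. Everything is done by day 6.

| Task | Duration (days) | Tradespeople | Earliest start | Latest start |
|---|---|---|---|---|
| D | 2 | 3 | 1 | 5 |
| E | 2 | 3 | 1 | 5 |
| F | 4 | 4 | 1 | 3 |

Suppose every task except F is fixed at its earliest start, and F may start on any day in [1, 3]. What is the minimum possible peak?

6

F@1: d1:10  d2:10  d3:4  d4:4  d5:0  d6:0 → peak 10
F@2: d1:6  d2:10  d3:4  d4:4  d5:4  d6:0 → peak 10
F@3: d1:6  d2:6  d3:4  d4:4  d5:4  d6:4 → peak 6
Best is F@3, peak 6.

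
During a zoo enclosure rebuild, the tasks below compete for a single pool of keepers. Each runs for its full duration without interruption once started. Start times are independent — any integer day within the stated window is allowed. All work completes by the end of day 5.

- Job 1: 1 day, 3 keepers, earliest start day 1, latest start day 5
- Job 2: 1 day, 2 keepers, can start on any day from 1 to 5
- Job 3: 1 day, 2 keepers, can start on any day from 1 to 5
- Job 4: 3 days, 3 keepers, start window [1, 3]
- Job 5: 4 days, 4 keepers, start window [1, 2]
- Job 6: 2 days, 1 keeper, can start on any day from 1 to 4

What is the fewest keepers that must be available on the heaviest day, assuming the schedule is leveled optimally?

7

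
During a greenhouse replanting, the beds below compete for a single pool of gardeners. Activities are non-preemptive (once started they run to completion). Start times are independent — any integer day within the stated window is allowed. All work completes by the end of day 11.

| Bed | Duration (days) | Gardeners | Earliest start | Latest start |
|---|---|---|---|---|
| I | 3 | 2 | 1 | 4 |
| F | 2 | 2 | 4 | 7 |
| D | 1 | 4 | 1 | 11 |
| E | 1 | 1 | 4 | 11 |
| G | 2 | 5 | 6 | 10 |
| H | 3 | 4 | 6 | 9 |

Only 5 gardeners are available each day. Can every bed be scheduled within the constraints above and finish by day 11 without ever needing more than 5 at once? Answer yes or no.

yes

Schedule I@1, F@4, D@6, E@4, G@7, H@9: d1:2  d2:2  d3:2  d4:3  d5:2  d6:4  d7:5  d8:5  d9:4  d10:4  d11:4 — peak 5 ≤ 5.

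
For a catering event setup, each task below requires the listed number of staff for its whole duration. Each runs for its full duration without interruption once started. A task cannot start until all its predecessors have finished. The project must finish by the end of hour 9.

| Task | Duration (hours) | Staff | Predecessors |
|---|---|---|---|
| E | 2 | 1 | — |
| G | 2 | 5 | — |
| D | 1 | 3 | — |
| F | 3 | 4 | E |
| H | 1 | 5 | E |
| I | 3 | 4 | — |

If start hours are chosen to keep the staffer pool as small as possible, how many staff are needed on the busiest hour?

7

Early-start (E@1, G@1, D@1, F@3, H@3, I@1) gives peak 13: h1:13  h2:10  h3:13  h4:4  h5:4  h6:0  h7:0  h8:0  h9:0.
Shift D→3, H→6, I→7.
Schedule E@1, G@1, D@3, F@3, H@6, I@7: h1:6  h2:6  h3:7  h4:4  h5:4  h6:5  h7:4  h8:4  h9:4 — peak 7.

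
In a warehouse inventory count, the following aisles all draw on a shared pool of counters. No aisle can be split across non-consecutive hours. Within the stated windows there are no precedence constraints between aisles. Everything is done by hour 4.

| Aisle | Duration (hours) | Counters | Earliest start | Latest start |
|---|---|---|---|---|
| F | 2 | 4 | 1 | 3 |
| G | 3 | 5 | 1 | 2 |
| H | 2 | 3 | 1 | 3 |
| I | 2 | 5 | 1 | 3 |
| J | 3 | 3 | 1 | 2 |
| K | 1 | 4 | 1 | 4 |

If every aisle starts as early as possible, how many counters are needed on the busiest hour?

Early-start schedule: F@1, G@1, H@1, I@1, J@1, K@1.
Load per hour: hour 1: 24, hour 2: 20, hour 3: 8, hour 4: 0.
Peak is 24.

24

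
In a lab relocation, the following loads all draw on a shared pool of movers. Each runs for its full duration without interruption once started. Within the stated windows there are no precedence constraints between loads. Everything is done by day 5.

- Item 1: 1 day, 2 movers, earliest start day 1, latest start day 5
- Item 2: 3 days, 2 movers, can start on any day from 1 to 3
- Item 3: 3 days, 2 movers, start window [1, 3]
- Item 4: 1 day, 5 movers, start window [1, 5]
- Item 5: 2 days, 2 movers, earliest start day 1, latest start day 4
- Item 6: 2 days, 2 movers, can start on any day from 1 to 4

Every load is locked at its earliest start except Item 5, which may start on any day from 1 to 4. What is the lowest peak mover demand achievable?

13

Item 5@1: d1:15  d2:8  d3:4  d4:0  d5:0 → peak 15
Item 5@2: d1:13  d2:8  d3:6  d4:0  d5:0 → peak 13
Item 5@3: d1:13  d2:6  d3:6  d4:2  d5:0 → peak 13
Item 5@4: d1:13  d2:6  d3:4  d4:2  d5:2 → peak 13
Best is Item 5@2, peak 13.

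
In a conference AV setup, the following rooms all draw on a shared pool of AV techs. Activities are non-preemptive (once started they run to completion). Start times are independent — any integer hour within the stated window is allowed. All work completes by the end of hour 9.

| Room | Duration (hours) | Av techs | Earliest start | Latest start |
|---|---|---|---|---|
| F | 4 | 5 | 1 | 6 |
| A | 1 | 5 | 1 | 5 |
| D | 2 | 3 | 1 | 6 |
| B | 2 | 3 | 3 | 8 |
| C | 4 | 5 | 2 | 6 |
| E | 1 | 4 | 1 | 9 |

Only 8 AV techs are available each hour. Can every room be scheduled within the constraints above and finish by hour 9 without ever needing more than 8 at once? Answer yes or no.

no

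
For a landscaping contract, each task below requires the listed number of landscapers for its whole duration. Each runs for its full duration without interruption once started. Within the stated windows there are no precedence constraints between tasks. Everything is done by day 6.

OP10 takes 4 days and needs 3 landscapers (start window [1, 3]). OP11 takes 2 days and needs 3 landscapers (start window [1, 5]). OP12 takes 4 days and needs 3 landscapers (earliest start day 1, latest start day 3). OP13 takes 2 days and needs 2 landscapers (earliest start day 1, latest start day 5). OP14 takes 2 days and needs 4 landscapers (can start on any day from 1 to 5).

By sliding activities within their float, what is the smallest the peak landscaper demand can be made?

Early-start (OP10@1, OP11@1, OP12@1, OP13@1, OP14@1) gives peak 15: d1:15  d2:15  d3:6  d4:6  d5:0  d6:0.
Shift OP12→3, OP14→5.
Schedule OP10@1, OP11@1, OP12@3, OP13@1, OP14@5: d1:8  d2:8  d3:6  d4:6  d5:7  d6:7 — peak 8.

8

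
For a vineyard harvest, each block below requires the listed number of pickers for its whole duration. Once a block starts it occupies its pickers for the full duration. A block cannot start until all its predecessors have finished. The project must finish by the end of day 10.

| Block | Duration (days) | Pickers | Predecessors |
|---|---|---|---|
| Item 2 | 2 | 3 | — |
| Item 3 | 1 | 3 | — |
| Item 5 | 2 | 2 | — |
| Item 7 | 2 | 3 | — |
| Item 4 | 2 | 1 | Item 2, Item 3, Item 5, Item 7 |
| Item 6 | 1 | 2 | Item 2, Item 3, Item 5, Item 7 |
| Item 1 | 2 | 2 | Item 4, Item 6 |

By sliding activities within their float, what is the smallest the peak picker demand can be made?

5

Early-start (Item 2@1, Item 3@1, Item 5@1, Item 7@1, Item 4@3, Item 6@3, Item 1@5) gives peak 11: d1:11  d2:8  d3:3  d4:1  d5:2  d6:2  d7:0  d8:0  d9:0  d10:0.
Shift Item 3→3, Item 7→4, Item 4→6, Item 6→6, Item 1→8.
Schedule Item 2@1, Item 3@3, Item 5@1, Item 7@4, Item 4@6, Item 6@6, Item 1@8: d1:5  d2:5  d3:3  d4:3  d5:3  d6:3  d7:1  d8:2  d9:2  d10:0 — peak 5.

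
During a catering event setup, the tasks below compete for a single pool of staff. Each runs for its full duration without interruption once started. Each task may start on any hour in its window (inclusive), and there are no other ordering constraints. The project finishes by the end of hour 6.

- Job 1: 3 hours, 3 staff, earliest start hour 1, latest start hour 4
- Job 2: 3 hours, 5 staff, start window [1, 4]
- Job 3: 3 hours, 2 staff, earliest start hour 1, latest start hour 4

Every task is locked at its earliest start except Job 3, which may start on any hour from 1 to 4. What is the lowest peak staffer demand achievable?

8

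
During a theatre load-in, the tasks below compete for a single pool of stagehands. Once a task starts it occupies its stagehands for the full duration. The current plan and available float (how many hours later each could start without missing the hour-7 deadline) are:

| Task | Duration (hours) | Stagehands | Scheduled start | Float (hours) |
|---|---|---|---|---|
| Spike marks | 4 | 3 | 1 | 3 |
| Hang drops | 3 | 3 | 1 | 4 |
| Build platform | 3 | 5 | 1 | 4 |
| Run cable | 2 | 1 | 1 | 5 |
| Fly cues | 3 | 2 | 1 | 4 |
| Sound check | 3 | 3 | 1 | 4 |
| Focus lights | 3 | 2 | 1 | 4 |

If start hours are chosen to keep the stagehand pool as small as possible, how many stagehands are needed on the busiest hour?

Early-start (Spike marks@1, Hang drops@1, Build platform@1, Run cable@1, Fly cues@1, Sound check@1, Focus lights@1) gives peak 19: h1:19  h2:19  h3:18  h4:3  h5:0  h6:0  h7:0.
Shift Build platform→4, Sound check→5, Focus lights→3.
Schedule Spike marks@1, Hang drops@1, Build platform@4, Run cable@1, Fly cues@1, Sound check@5, Focus lights@3: h1:9  h2:9  h3:10  h4:10  h5:10  h6:8  h7:3 — peak 10.

10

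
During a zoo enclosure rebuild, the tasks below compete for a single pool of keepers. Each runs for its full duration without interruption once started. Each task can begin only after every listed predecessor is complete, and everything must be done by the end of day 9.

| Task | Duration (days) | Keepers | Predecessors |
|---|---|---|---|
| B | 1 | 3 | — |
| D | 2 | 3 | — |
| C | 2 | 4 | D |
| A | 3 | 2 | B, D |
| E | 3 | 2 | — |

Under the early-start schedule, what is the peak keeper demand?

Early-start schedule: B@1, D@1, C@3, A@3, E@1.
Load per day: day 1: 8, day 2: 5, day 3: 8, day 4: 6, day 5: 2, day 6: 0, day 7: 0, day 8: 0, day 9: 0.
Peak is 8.

8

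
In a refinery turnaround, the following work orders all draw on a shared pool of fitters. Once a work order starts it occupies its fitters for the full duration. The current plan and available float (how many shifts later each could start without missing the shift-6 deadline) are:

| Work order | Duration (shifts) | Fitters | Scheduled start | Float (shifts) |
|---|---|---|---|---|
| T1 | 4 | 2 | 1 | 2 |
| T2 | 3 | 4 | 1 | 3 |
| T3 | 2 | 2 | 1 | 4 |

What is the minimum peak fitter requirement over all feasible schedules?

Early-start (T1@1, T2@1, T3@1) gives peak 8: s1:8  s2:8  s3:6  s4:2  s5:0  s6:0.
Shift T3→4.
Schedule T1@1, T2@1, T3@4: s1:6  s2:6  s3:6  s4:4  s5:2  s6:0 — peak 6.

6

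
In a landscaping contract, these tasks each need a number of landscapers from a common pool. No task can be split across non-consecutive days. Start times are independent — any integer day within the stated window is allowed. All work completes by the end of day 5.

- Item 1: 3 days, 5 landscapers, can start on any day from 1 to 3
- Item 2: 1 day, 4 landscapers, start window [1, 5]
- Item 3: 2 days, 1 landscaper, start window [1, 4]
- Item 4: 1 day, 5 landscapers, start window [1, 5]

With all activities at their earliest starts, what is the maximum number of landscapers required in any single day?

15

Early-start schedule: Item 1@1, Item 2@1, Item 3@1, Item 4@1.
Load per day: day 1: 15, day 2: 6, day 3: 5, day 4: 0, day 5: 0.
Peak is 15.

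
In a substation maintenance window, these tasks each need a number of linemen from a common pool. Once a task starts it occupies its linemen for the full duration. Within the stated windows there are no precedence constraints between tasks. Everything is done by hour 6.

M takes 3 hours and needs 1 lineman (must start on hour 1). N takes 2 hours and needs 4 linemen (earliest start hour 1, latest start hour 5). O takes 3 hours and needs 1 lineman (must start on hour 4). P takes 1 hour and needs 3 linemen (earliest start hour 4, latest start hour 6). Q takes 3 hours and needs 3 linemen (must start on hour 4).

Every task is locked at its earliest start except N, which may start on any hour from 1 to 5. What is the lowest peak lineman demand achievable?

7

N@1: h1:5  h2:5  h3:1  h4:7  h5:4  h6:4 → peak 7
N@2: h1:1  h2:5  h3:5  h4:7  h5:4  h6:4 → peak 7
N@3: h1:1  h2:1  h3:5  h4:11  h5:4  h6:4 → peak 11
N@4: h1:1  h2:1  h3:1  h4:11  h5:8  h6:4 → peak 11
N@5: h1:1  h2:1  h3:1  h4:7  h5:8  h6:8 → peak 8
Best is N@1, peak 7.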